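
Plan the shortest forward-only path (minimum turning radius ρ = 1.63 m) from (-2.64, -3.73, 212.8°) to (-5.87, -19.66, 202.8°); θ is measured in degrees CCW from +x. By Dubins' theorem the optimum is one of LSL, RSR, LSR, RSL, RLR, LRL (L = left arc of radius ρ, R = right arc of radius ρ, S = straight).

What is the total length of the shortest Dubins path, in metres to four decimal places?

16.6796 m

Let ψ = atan2(Δy, Δx) = atan2(-15.93, -3.23) = -101.4620° be the start→goal bearing.
Normalize: d = |goal − start| / ρ = 16.254163/1.63 = 9.971879, α = (θ_start − ψ) mod 360° = 314.2620° = 5.484907 rad, β = (θ_goal − ψ) mod 360° = 304.2620° = 5.310374 rad.
Common terms: sin α = -0.716156, cos α = 0.697941, sin β = -0.826472, cos β = 0.562978, cos(α−β) = 0.984808, d² = 99.438368. Work in radians in the unit-radius frame; every candidate has L = ρ·(t + p + q).
LSL: p² = 2 + d² − 2cos(α−β) + 2d(sin α − sin β) = 101.668871; p = √p² = 10.083098; φ = atan2(cos β − cos α, d + sin α − sin β) = -0.013385 rad; t = (φ − α) mod 2π = 0.784893 rad, q = (β − φ) mod 2π = 5.323759 rad → L = 1.63·(0.784893 + 10.083098 + 5.323759) = 1.63·16.191751 = 26.392554 m
RSR: p² = 2 + d² − 2cos(α−β) + 2d(sin β − sin α) = 97.268634; p = √p² = 9.862486; φ = atan2(cos α − cos β, d − sin α + sin β) = 0.013685 rad; t = (α − φ) mod 2π = 5.471222 rad, q = (φ − β) mod 2π = 0.986496 rad → L = 1.63·(5.471222 + 9.862486 + 0.986496) = 1.63·16.320204 = 26.601933 m
LSR: p² = d² − 2 + 2cos(α−β) + 2d(sin α + sin β) = 68.642201; p = √p² = 8.285059; φ = atan2(−cos α − cos β, d + sin α + sin β) − atan2(−2, p) = 0.088379 rad; t = (φ − α) mod 2π = 0.886658 rad, q = (φ − β) mod 2π = 1.061191 rad → L = 1.63·(0.886658 + 8.285059 + 1.061191) = 1.63·10.232907 = 16.679639 m
RSL: p² = d² − 2 + 2cos(α−β) − 2d(sin α + sin β) = 130.173767; p = √p² = 11.409372; φ = atan2(cos α + cos β, d − sin α − sin β) − atan2(2, p) = -0.064459 rad; t = (α − φ) mod 2π = 5.549366 rad, q = (β − φ) mod 2π = 5.374833 rad → L = 1.63·(5.549366 + 11.409372 + 5.374833) = 1.63·22.333571 = 36.403721 m
RLR: c = (6 − d² + 2cos(α−β) + 2d(sin α − sin β))/8 = -11.158579, |c| > 1 → infeasible
LRL: c = (6 − d² + 2cos(α−β) − 2d(sin α − sin β))/8 = -11.708609, |c| > 1 → infeasible
Shortest: LSR with L = 16.679639 m ≈ 16.6796 m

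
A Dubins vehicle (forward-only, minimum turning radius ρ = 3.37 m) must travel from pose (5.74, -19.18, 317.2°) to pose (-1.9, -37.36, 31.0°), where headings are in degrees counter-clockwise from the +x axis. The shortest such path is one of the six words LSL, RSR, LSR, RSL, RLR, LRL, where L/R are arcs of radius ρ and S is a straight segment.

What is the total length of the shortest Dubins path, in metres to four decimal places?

Let ψ = atan2(Δy, Δx) = atan2(-18.18, -7.64) = -112.7942° be the start→goal bearing.
Normalize: d = |goal − start| / ρ = 19.720091/3.37 = 5.851659, α = (θ_start − ψ) mod 360° = 69.9942° = 1.221629 rad, β = (θ_goal − ψ) mod 360° = 143.7942° = 2.509682 rad.
Common terms: sin α = 0.939658, cos α = 0.342115, sin β = 0.590687, cos β = -0.806900, cos(α−β) = 0.278991, d² = 34.241915. Work in radians in the unit-radius frame; every candidate has L = ρ·(t + p + q).
LSL: p² = 2 + d² − 2cos(α−β) + 2d(sin α − sin β) = 39.768045; p = √p² = 6.306191; φ = atan2(cos β − cos α, d + sin α − sin β) = -0.183228 rad; t = (φ − α) mod 2π = 4.878328 rad, q = (β − φ) mod 2π = 2.692910 rad → L = 3.37·(4.878328 + 6.306191 + 2.692910) = 3.37·13.877429 = 46.766937 m
RSR: p² = 2 + d² − 2cos(α−β) + 2d(sin β − sin α) = 31.599820; p = √p² = 5.621372; φ = atan2(cos α − cos β, d − sin α + sin β) = 0.205852 rad; t = (α − φ) mod 2π = 1.015777 rad, q = (φ − β) mod 2π = 3.979355 rad → L = 3.37·(1.015777 + 5.621372 + 3.979355) = 3.37·10.616504 = 35.777619 m
LSR: p² = d² − 2 + 2cos(α−β) + 2d(sin α + sin β) = 50.710016; p = √p² = 7.121097; φ = atan2(−cos α − cos β, d + sin α + sin β) − atan2(−2, p) = 0.336681 rad; t = (φ − α) mod 2π = 5.398237 rad, q = (φ − β) mod 2π = 4.110184 rad → L = 3.37·(5.398237 + 7.121097 + 4.110184) = 3.37·16.629518 = 56.041474 m
RSL: p² = d² − 2 + 2cos(α−β) − 2d(sin α + sin β) = 14.889777; p = √p² = 3.858727; φ = atan2(cos α + cos β, d − sin α − sin β) − atan2(2, p) = -0.585329 rad; t = (α − φ) mod 2π = 1.806958 rad, q = (β − φ) mod 2π = 3.095011 rad → L = 3.37·(1.806958 + 3.858727 + 3.095011) = 3.37·8.760697 = 29.523549 m
RLR: c = (6 − d² + 2cos(α−β) + 2d(sin α − sin β))/8 = -2.949977, |c| > 1 → infeasible
LRL: c = (6 − d² + 2cos(α−β) − 2d(sin α − sin β))/8 = -3.971006, |c| > 1 → infeasible
Shortest: RSL with L = 29.523549 m ≈ 29.5235 m

29.5235 m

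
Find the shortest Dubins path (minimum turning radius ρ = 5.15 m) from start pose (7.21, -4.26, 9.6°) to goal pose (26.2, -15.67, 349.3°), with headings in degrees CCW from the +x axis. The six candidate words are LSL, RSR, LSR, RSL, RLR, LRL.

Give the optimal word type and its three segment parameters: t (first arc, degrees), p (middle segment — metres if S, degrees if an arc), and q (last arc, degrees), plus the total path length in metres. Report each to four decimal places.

Let ψ = atan2(Δy, Δx) = atan2(-11.41, 18.99) = -30.9992° be the start→goal bearing.
Normalize: d = |goal − start| / ρ = 22.154191/5.15 = 4.301785, α = (θ_start − ψ) mod 360° = 40.5992° = 0.708590 rad, β = (θ_goal − ψ) mod 360° = 20.2992° = 0.354289 rad.
Common terms: sin α = 0.650764, cos α = 0.759280, sin β = 0.346923, cos β = 0.937894, cos(α−β) = 0.937889, d² = 18.505352. Work in radians in the unit-radius frame; every candidate has L = ρ·(t + p + q).
LSL: p² = 2 + d² − 2cos(α−β) + 2d(sin α − sin β) = 21.243691; p = √p² = 4.609088; φ = atan2(cos β − cos α, d + sin α − sin β) = 0.038762 rad; t = (φ − α) mod 2π = 5.613357 rad, q = (β − φ) mod 2π = 0.315526 rad → L = 5.15·(5.613357 + 4.609088 + 0.315526) = 5.15·10.537971 = 54.270552 m
RSR: p² = 2 + d² − 2cos(α−β) + 2d(sin β − sin α) = 16.015458; p = √p² = 4.001932; φ = atan2(cos α − cos β, d − sin α + sin β) = -0.044647 rad; t = (α − φ) mod 2π = 0.753237 rad, q = (φ − β) mod 2π = 5.884250 rad → L = 5.15·(0.753237 + 4.001932 + 5.884250) = 5.15·10.639419 = 54.793007 m
LSR: p² = d² − 2 + 2cos(α−β) + 2d(sin α + sin β) = 26.964802; p = √p² = 5.192764; φ = atan2(−cos α − cos β, d + sin α + sin β) − atan2(−2, p) = 0.057708 rad; t = (φ − α) mod 2π = 5.632303 rad, q = (φ − β) mod 2π = 5.986605 rad → L = 5.15·(5.632303 + 5.192764 + 5.986605) = 5.15·16.811672 = 86.580110 m
RSL: p² = d² − 2 + 2cos(α−β) − 2d(sin α + sin β) = 9.797458; p = √p² = 3.130089; φ = atan2(cos α + cos β, d − sin α − sin β) − atan2(2, p) = -0.094061 rad; t = (α − φ) mod 2π = 0.802651 rad, q = (β − φ) mod 2π = 0.448350 rad → L = 5.15·(0.802651 + 3.130089 + 0.448350) = 5.15·4.381090 = 22.562614 m
RLR: c = (6 − d² + 2cos(α−β) + 2d(sin α − sin β))/8 = -1.001932, |c| > 1 → infeasible
LRL: c = (6 − d² + 2cos(α−β) − 2d(sin α − sin β))/8 = -1.655461, |c| > 1 → infeasible
Shortest: RSL with L = 22.562614 m ≈ 22.5626 m
Convert RSL to answer units (arcs ×180/π): t = 0.802651·180/π = 45.9885°, p = ρ·p = 5.15·3.130089 = 16.1200 m, q = 0.448350·180/π = 25.6885°, L = 22.5626 m.

RSL: t = 45.9885°, p = 16.1200 m, q = 25.6885°, L = 22.5626 m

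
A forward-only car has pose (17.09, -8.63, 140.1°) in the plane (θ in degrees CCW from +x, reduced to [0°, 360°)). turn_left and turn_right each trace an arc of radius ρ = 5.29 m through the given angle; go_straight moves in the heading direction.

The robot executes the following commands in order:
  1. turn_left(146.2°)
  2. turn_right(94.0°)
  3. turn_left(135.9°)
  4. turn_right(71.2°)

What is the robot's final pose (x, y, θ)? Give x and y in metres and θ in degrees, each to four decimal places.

set_pose: (x, y, θ) = (17.0900, -8.6300, 140.1000°), ρ = 5.29
turn_left(146.2°): centre at ρ to the left, rotate +146.2° → (8.6194, -14.1730, 286.3000°)
turn_right(94.0°): centre at ρ to the right, rotate −94.0° → (4.6689, -20.8263, 192.3000°)
turn_left(135.9°): centre at ρ to the left, rotate +135.9° → (3.0083, -30.4908, 328.2000°)
turn_right(71.2°): centre at ρ to the right, rotate −71.2° → (5.3751, -36.1768, 257.0000°)

(5.3751, -36.1768, 257.0000°)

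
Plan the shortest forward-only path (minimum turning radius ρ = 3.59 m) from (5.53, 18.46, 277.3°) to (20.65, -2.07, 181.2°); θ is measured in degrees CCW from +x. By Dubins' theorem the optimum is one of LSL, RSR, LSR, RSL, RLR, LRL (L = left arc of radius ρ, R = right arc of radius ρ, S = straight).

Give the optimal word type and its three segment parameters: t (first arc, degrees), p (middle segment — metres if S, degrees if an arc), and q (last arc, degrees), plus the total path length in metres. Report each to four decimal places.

Let ψ = atan2(Δy, Δx) = atan2(-20.53, 15.12) = -53.6290° be the start→goal bearing.
Normalize: d = |goal − start| / ρ = 25.496966/3.59 = 7.102219, α = (θ_start − ψ) mod 360° = 330.9290° = 5.775800 rad, β = (θ_goal − ψ) mod 360° = 234.8290° = 4.098539 rad.
Common terms: sin α = -0.485893, cos α = 0.874018, sin β = -0.817436, cos β = -0.576019, cos(α−β) = -0.106264, d² = 50.441516. Work in radians in the unit-radius frame; every candidate has L = ρ·(t + p + q).
LSL: p² = 2 + d² − 2cos(α−β) + 2d(sin α − sin β) = 57.363425; p = √p² = 7.573865; φ = atan2(cos β − cos α, d + sin α − sin β) = -0.192642 rad; t = (φ − α) mod 2π = 0.314743 rad, q = (β − φ) mod 2π = 4.291181 rad → L = 3.59·(0.314743 + 7.573865 + 4.291181) = 3.59·12.179789 = 43.725441 m
RSR: p² = 2 + d² − 2cos(α−β) + 2d(sin β − sin α) = 47.944663; p = √p² = 6.924208; φ = atan2(cos α − cos β, d − sin α + sin β) = 0.210977 rad; t = (α − φ) mod 2π = 5.564823 rad, q = (φ − β) mod 2π = 2.395624 rad → L = 3.59·(5.564823 + 6.924208 + 2.395624) = 3.59·14.884655 = 53.435912 m
LSR: p² = d² − 2 + 2cos(α−β) + 2d(sin α + sin β) = 29.715921; p = √p² = 5.451231; φ = atan2(−cos α − cos β, d + sin α + sin β) − atan2(−2, p) = 0.300297 rad; t = (φ − α) mod 2π = 0.807682 rad, q = (φ − β) mod 2π = 2.484944 rad → L = 3.59·(0.807682 + 5.451231 + 2.484944) = 3.59·8.743858 = 31.390449 m
RSL: p² = d² − 2 + 2cos(α−β) − 2d(sin α + sin β) = 66.742054; p = √p² = 8.169581; φ = atan2(cos α + cos β, d − sin α − sin β) − atan2(2, p) = -0.204651 rad; t = (α − φ) mod 2π = 5.980451 rad, q = (β − φ) mod 2π = 4.303190 rad → L = 3.59·(5.980451 + 8.169581 + 4.303190) = 3.59·18.453222 = 66.247066 m
RLR: c = (6 − d² + 2cos(α−β) + 2d(sin α − sin β))/8 = -4.993083, |c| > 1 → infeasible
LRL: c = (6 − d² + 2cos(α−β) − 2d(sin α − sin β))/8 = -6.170428, |c| > 1 → infeasible
Shortest: LSR with L = 31.390449 m ≈ 31.3904 m
Convert LSR to answer units (arcs ×180/π): t = 0.807682·180/π = 46.2768°, p = ρ·p = 3.59·5.451231 = 19.5699 m, q = 2.484944·180/π = 142.3768°, L = 31.3904 m.

LSR: t = 46.2768°, p = 19.5699 m, q = 142.3768°, L = 31.3904 m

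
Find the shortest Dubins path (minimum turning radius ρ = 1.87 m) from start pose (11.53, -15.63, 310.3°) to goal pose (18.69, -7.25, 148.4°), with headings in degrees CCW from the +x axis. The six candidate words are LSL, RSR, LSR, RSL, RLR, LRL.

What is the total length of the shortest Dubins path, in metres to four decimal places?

13.7943 m

Let ψ = atan2(Δy, Δx) = atan2(8.38, 7.16) = 49.4889° be the start→goal bearing.
Normalize: d = |goal − start| / ρ = 11.022250/1.87 = 5.894251, α = (θ_start − ψ) mod 360° = 260.8111° = 4.552012 rad, β = (θ_goal − ψ) mod 360° = 98.9111° = 1.726324 rad.
Common terms: sin α = -0.987167, cos α = -0.159690, sin β = 0.987930, cos β = -0.154901, cos(α−β) = -0.950516, d² = 34.742200. Work in radians in the unit-radius frame; every candidate has L = ρ·(t + p + q).
LSL: p² = 2 + d² − 2cos(α−β) + 2d(sin α − sin β) = 15.359794; p = √p² = 3.919157; φ = atan2(cos β − cos α, d + sin α − sin β) = 0.001222 rad; t = (φ − α) mod 2π = 1.732395 rad, q = (β − φ) mod 2π = 1.725102 rad → L = 1.87·(1.732395 + 3.919157 + 1.725102) = 1.87·7.376655 = 13.794344 m
RSR: p² = 2 + d² − 2cos(α−β) + 2d(sin β − sin α) = 61.926670; p = √p² = 7.869350; φ = atan2(cos α − cos β, d − sin α + sin β) = -0.000609 rad; t = (α − φ) mod 2π = 4.552621 rad, q = (φ − β) mod 2π = 4.556253 rad → L = 1.87·(4.552621 + 7.869350 + 4.556253) = 1.87·16.978223 = 31.749278 m
LSR: p² = d² − 2 + 2cos(α−β) + 2d(sin α + sin β) = 30.850160; p = √p² = 5.554292; φ = atan2(−cos α − cos β, d + sin α + sin β) − atan2(−2, p) = 0.398943 rad; t = (φ − α) mod 2π = 2.130116 rad, q = (φ − β) mod 2π = 4.955804 rad → L = 1.87·(2.130116 + 5.554292 + 4.955804) = 1.87·12.640213 = 23.637198 m
RSL: p² = d² − 2 + 2cos(α−β) − 2d(sin α + sin β) = 30.832177; p = √p² = 5.552673; φ = atan2(cos α + cos β, d − sin α − sin β) − atan2(2, p) = -0.399050 rad; t = (α − φ) mod 2π = 4.951062 rad, q = (β − φ) mod 2π = 2.125374 rad → L = 1.87·(4.951062 + 5.552673 + 2.125374) = 1.87·12.629109 = 23.616434 m
RLR: c = (6 − d² + 2cos(α−β) + 2d(sin α − sin β))/8 = -6.740834, |c| > 1 → infeasible
LRL: c = (6 − d² + 2cos(α−β) − 2d(sin α − sin β))/8 = -0.919974; p = 2π − arccos c = 3.544374 rad; φ = atan2(cos β − cos α, d + sin α − sin β) = 0.001222 rad; t = (φ − α + p/2) mod 2π = 3.504582 rad, q = (β − α − t + p) mod 2π = 3.497289 rad → L = 1.87·(3.504582 + 3.544374 + 3.497289) = 1.87·10.546246 = 19.721480 m
Shortest: LSL with L = 13.794344 m ≈ 13.7943 m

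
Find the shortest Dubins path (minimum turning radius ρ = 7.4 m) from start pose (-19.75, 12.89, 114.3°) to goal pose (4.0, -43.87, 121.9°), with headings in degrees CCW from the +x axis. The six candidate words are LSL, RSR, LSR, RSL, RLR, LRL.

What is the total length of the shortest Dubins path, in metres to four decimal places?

Let ψ = atan2(Δy, Δx) = atan2(-56.76, 23.75) = -67.2942° be the start→goal bearing.
Normalize: d = |goal − start| / ρ = 61.528531/7.4 = 8.314666, α = (θ_start − ψ) mod 360° = 181.5942° = 3.169416 rad, β = (θ_goal − ψ) mod 360° = 189.1942° = 3.302061 rad.
Common terms: sin α = -0.027820, cos α = -0.999613, sin β = -0.159781, cos β = -0.987153, cos(α−β) = 0.991216, d² = 69.133676. Work in radians in the unit-radius frame; every candidate has L = ρ·(t + p + q).
LSL: p² = 2 + d² − 2cos(α−β) + 2d(sin α − sin β) = 71.345665; p = √p² = 8.446636; φ = atan2(cos β − cos α, d + sin α − sin β) = 0.001475 rad; t = (φ − α) mod 2π = 3.115244 rad, q = (β − φ) mod 2π = 3.300586 rad → L = 7.4·(3.115244 + 8.446636 + 3.300586) = 7.4·14.862467 = 109.982253 m
RSR: p² = 2 + d² − 2cos(α−β) + 2d(sin β − sin α) = 66.956825; p = √p² = 8.182715; φ = atan2(cos α − cos β, d − sin α + sin β) = -0.001523 rad; t = (α − φ) mod 2π = 3.170939 rad, q = (φ − β) mod 2π = 2.979601 rad → L = 7.4·(3.170939 + 8.182715 + 2.979601) = 7.4·14.333255 = 106.066089 m
LSR: p² = d² − 2 + 2cos(α−β) + 2d(sin α + sin β) = 65.996429; p = √p² = 8.123819; φ = atan2(−cos α − cos β, d + sin α + sin β) − atan2(−2, p) = 0.481150 rad; t = (φ − α) mod 2π = 3.594919 rad, q = (φ − β) mod 2π = 3.462274 rad → L = 7.4·(3.594919 + 8.123819 + 3.462274) = 7.4·15.181011 = 112.339482 m
RSL: p² = d² − 2 + 2cos(α−β) − 2d(sin α + sin β) = 72.235785; p = √p² = 8.499164; φ = atan2(cos α + cos β, d − sin α − sin β) − atan2(2, p) = -0.460668 rad; t = (α − φ) mod 2π = 3.630085 rad, q = (β − φ) mod 2π = 3.762730 rad → L = 7.4·(3.630085 + 8.499164 + 3.762730) = 7.4·15.891978 = 117.600638 m
RLR: c = (6 − d² + 2cos(α−β) + 2d(sin α − sin β))/8 = -7.369603, |c| > 1 → infeasible
LRL: c = (6 − d² + 2cos(α−β) − 2d(sin α − sin β))/8 = -7.918208, |c| > 1 → infeasible
Shortest: RSR with L = 106.066089 m ≈ 106.0661 m

106.0661 m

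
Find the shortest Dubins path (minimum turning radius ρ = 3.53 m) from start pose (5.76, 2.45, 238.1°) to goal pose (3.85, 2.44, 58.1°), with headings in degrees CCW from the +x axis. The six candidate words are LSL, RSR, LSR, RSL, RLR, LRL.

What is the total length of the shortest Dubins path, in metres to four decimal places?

Let ψ = atan2(Δy, Δx) = atan2(-0.01, -1.91) = -179.7000° be the start→goal bearing.
Normalize: d = |goal − start| / ρ = 1.910026/3.53 = 0.541084, α = (θ_start − ψ) mod 360° = 57.8000° = 1.008801 rad, β = (θ_goal − ψ) mod 360° = 237.8000° = 4.150393 rad.
Common terms: sin α = 0.846193, cos α = 0.532876, sin β = -0.846193, cos β = -0.532876, cos(α−β) = -1.000000, d² = 0.292772. Work in radians in the unit-radius frame; every candidate has L = ρ·(t + p + q).
LSL: p² = 2 + d² − 2cos(α−β) + 2d(sin α − sin β) = 6.124218; p = √p² = 2.474716; φ = atan2(cos β − cos α, d + sin α − sin β) = -0.445220 rad; t = (φ − α) mod 2π = 4.829165 rad, q = (β − φ) mod 2π = 4.595613 rad → L = 3.53·(4.829165 + 2.474716 + 4.595613) = 3.53·11.899494 = 42.005213 m
RSR: p² = 2 + d² − 2cos(α−β) + 2d(sin β − sin α) = 2.461325; p = √p² = 1.568861; φ = atan2(cos α − cos β, d − sin α + sin β) = 2.394763 rad; t = (α − φ) mod 2π = 4.897223 rad, q = (φ − β) mod 2π = 4.527555 rad → L = 3.53·(4.897223 + 1.568861 + 4.527555) = 3.53·10.993639 = 38.807546 m
LSR: p² = d² − 2 + 2cos(α−β) + 2d(sin α + sin β) = -3.707228 < 0 → infeasible
RSL: p² = d² − 2 + 2cos(α−β) − 2d(sin α + sin β) = -3.707228 < 0 → infeasible
RLR: c = (6 − d² + 2cos(α−β) + 2d(sin α − sin β))/8 = 0.692334; p = 2π − arccos c = 5.477108 rad; φ = atan2(cos α − cos β, d − sin α + sin β) = 2.394763 rad; t = (α − φ + p/2) mod 2π = 1.352592 rad, q = (α − β − t + p) mod 2π = 0.982924 rad → L = 3.53·(1.352592 + 5.477108 + 0.982924) = 3.53·7.812624 = 27.578561 m
LRL: c = (6 − d² + 2cos(α−β) − 2d(sin α − sin β))/8 = 0.234473; p = 2π − arccos c = 4.949065 rad; φ = atan2(cos β − cos α, d + sin α − sin β) = -0.445220 rad; t = (φ − α + p/2) mod 2π = 1.020512 rad, q = (β − α − t + p) mod 2π = 0.786960 rad → L = 3.53·(1.020512 + 4.949065 + 0.786960) = 3.53·6.756538 = 23.850578 m
Shortest: LRL with L = 23.850578 m ≈ 23.8506 m

23.8506 m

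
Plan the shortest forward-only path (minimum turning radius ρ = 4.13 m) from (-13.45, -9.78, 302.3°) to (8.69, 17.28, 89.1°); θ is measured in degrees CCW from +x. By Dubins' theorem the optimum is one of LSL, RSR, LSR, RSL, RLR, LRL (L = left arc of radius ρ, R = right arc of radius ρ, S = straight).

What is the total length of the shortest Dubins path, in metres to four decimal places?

Let ψ = atan2(Δy, Δx) = atan2(27.06, 22.14) = 50.7106° be the start→goal bearing.
Normalize: d = |goal − start| / ρ = 34.963169/4.13 = 8.465658, α = (θ_start − ψ) mod 360° = 251.5894° = 4.391064 rad, β = (θ_goal − ψ) mod 360° = 38.3894° = 0.670022 rad.
Common terms: sin α = -0.948818, cos α = -0.315824, sin β = 0.621003, cos β = 0.783808, cos(α−β) = -0.836764, d² = 71.667372. Work in radians in the unit-radius frame; every candidate has L = ρ·(t + p + q).
LSL: p² = 2 + d² − 2cos(α−β) + 2d(sin α − sin β) = 48.761772; p = √p² = 6.982963; φ = atan2(cos β − cos α, d + sin α − sin β) = 0.158132 rad; t = (φ − α) mod 2π = 2.050254 rad, q = (β − φ) mod 2π = 0.511890 rad → L = 4.13·(2.050254 + 6.982963 + 0.511890) = 4.13·9.545106 = 39.421289 m
RSR: p² = 2 + d² − 2cos(α−β) + 2d(sin β − sin α) = 101.920029; p = √p² = 10.095545; φ = atan2(cos α − cos β, d − sin α + sin β) = -0.109139 rad; t = (α − φ) mod 2π = 4.500203 rad, q = (φ − β) mod 2π = 5.504025 rad → L = 4.13·(4.500203 + 10.095545 + 5.504025) = 4.13·20.099772 = 83.012060 m
LSR: p² = d² − 2 + 2cos(α−β) + 2d(sin α + sin β) = 62.443508; p = √p² = 7.902120; φ = atan2(−cos α − cos β, d + sin α + sin β) − atan2(−2, p) = 0.190447 rad; t = (φ − α) mod 2π = 2.082569 rad, q = (φ − β) mod 2π = 5.803611 rad → L = 4.13·(2.082569 + 7.902120 + 5.803611) = 4.13·15.788300 = 65.205680 m
RSL: p² = d² − 2 + 2cos(α−β) − 2d(sin α + sin β) = 73.544179; p = √p² = 8.575790; φ = atan2(cos α + cos β, d − sin α − sin β) − atan2(2, p) = -0.175950 rad; t = (α − φ) mod 2π = 4.567014 rad, q = (β − φ) mod 2π = 0.845972 rad → L = 4.13·(4.567014 + 8.575790 + 0.845972) = 4.13·13.988776 = 57.773643 m
RLR: c = (6 − d² + 2cos(α−β) + 2d(sin α − sin β))/8 = -11.740004, |c| > 1 → infeasible
LRL: c = (6 − d² + 2cos(α−β) − 2d(sin α − sin β))/8 = -5.095222, |c| > 1 → infeasible
Shortest: LSL with L = 39.421289 m ≈ 39.4213 m

39.4213 m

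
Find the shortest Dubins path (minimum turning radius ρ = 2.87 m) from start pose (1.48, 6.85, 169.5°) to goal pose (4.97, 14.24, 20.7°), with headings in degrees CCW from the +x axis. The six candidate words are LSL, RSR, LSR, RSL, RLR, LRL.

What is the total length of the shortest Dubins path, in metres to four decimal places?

11.8580 m

Let ψ = atan2(Δy, Δx) = atan2(7.39, 3.49) = 64.7205° be the start→goal bearing.
Normalize: d = |goal − start| / ρ = 8.172650/2.87 = 2.847613, α = (θ_start − ψ) mod 360° = 104.7795° = 1.828747 rad, β = (θ_goal − ψ) mod 360° = 315.9795° = 5.514882 rad.
Common terms: sin α = 0.966915, cos α = -0.255100, sin β = -0.694916, cos β = 0.719091, cos(α−β) = -0.855364, d² = 8.108900. Work in radians in the unit-radius frame; every candidate has L = ρ·(t + p + q).
LSL: p² = 2 + d² − 2cos(α−β) + 2d(sin α − sin β) = 21.284130; p = √p² = 4.613473; φ = atan2(cos β − cos α, d + sin α − sin β) = 0.212764 rad; t = (φ − α) mod 2π = 4.667202 rad, q = (β − φ) mod 2π = 5.302119 rad → L = 2.87·(4.667202 + 4.613473 + 5.302119) = 2.87·14.582793 = 41.852617 m
RSR: p² = 2 + d² − 2cos(α−β) + 2d(sin β − sin α) = 2.355127; p = √p² = 1.534642; φ = atan2(cos α − cos β, d − sin α + sin β) = -0.687749 rad; t = (α − φ) mod 2π = 2.516496 rad, q = (φ − β) mod 2π = 0.080554 rad → L = 2.87·(2.516496 + 1.534642 + 0.080554) = 2.87·4.131692 = 11.857957 m
LSR: p² = d² − 2 + 2cos(α−β) + 2d(sin α + sin β) = 5.947267; p = √p² = 2.438702; φ = atan2(−cos α − cos β, d + sin α + sin β) − atan2(−2, p) = 0.539231 rad; t = (φ − α) mod 2π = 4.993670 rad, q = (φ − β) mod 2π = 1.307534 rad → L = 2.87·(4.993670 + 2.438702 + 1.307534) = 2.87·8.739906 = 25.083529 m
RSL: p² = d² − 2 + 2cos(α−β) − 2d(sin α + sin β) = 2.849077; p = √p² = 1.687921; φ = atan2(cos α + cos β, d − sin α − sin β) − atan2(2, p) = -0.691583 rad; t = (α − φ) mod 2π = 2.520330 rad, q = (β − φ) mod 2π = 6.206465 rad → L = 2.87·(2.520330 + 1.687921 + 6.206465) = 2.87·10.414716 = 29.890234 m
RLR: c = (6 − d² + 2cos(α−β) + 2d(sin α − sin β))/8 = 0.705609; p = 2π − arccos c = 5.495671 rad; φ = atan2(cos α − cos β, d − sin α + sin β) = -0.687749 rad; t = (α − φ + p/2) mod 2π = 5.264332 rad, q = (α − β − t + p) mod 2π = 2.828389 rad → L = 2.87·(5.264332 + 5.495671 + 2.828389) = 2.87·13.588393 = 38.998687 m
LRL: c = (6 − d² + 2cos(α−β) − 2d(sin α − sin β))/8 = -1.660516, |c| > 1 → infeasible
Shortest: RSR with L = 11.857957 m ≈ 11.8580 m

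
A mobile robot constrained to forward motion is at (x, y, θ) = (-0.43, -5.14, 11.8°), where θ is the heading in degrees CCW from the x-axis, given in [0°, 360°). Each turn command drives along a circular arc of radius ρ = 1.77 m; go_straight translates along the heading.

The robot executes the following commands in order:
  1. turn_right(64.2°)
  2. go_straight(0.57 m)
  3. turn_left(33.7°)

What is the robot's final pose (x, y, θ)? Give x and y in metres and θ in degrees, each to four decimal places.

(2.5170, -6.8408, 341.3000°)

set_pose: (x, y, θ) = (-0.4300, -5.1400, 11.8000°), ρ = 1.77
turn_right(64.2°): centre at ρ to the right, rotate −64.2° → (1.3343, -5.7926, -52.4000° ≡ 307.6000°)
go_straight(0.57): x += 0.57·cos θ, y += 0.57·sin θ → (1.6821, -6.2442, 307.6000°)
turn_left(33.7°): centre at ρ to the left, rotate +33.7° → (2.5170, -6.8408, 341.3000°)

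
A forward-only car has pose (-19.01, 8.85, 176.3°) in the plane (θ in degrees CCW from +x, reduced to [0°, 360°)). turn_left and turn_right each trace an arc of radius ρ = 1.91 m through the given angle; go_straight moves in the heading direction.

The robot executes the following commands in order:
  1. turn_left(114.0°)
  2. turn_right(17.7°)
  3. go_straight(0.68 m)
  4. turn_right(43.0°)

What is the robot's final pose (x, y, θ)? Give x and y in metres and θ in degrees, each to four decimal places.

set_pose: (x, y, θ) = (-19.0100, 8.8500, 176.3000°), ρ = 1.91
turn_left(114.0°): centre at ρ to the left, rotate +114.0° → (-20.9246, 6.2813, 290.3000°)
turn_right(17.7°): centre at ρ to the right, rotate −17.7° → (-20.8080, 5.7053, 272.6000°)
go_straight(0.68): x += 0.68·cos θ, y += 0.68·sin θ → (-20.7771, 5.0260, 272.6000°)
turn_right(43.0°): centre at ρ to the right, rotate −43.0° → (-21.2306, 3.7015, 229.6000°)

(-21.2306, 3.7015, 229.6000°)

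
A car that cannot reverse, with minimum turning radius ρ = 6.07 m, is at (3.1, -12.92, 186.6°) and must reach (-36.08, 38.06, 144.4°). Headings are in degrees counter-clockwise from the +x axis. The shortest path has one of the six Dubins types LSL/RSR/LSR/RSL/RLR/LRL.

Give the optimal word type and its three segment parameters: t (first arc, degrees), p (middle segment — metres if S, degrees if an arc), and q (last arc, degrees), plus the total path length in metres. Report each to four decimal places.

Let ψ = atan2(Δy, Δx) = atan2(50.98, -39.18) = 127.5436° be the start→goal bearing.
Normalize: d = |goal − start| / ρ = 64.296445/6.07 = 10.592495, α = (θ_start − ψ) mod 360° = 59.0564° = 1.030729 rad, β = (θ_goal − ψ) mod 360° = 16.8564° = 0.294200 rad.
Common terms: sin α = 0.857674, cos α = 0.514194, sin β = 0.289974, cos β = 0.957035, cos(α−β) = 0.740805, d² = 112.200950. Work in radians in the unit-radius frame; every candidate has L = ρ·(t + p + q).
LSL: p² = 2 + d² − 2cos(α−β) + 2d(sin α − sin β) = 124.746057; p = √p² = 11.168977; φ = atan2(cos β − cos α, d + sin α − sin β) = 0.039660 rad; t = (φ − α) mod 2π = 5.292116 rad, q = (β − φ) mod 2π = 0.254540 rad → L = 6.07·(5.292116 + 11.168977 + 0.254540) = 6.07·16.715634 = 101.463897 m
RSR: p² = 2 + d² − 2cos(α−β) + 2d(sin β − sin α) = 100.692626; p = √p² = 10.034572; φ = atan2(cos α − cos β, d − sin α + sin β) = -0.044146 rad; t = (α − φ) mod 2π = 1.074874 rad, q = (φ − β) mod 2π = 5.944840 rad → L = 6.07·(1.074874 + 10.034572 + 5.944840) = 6.07·17.054286 = 103.519515 m
LSR: p² = d² − 2 + 2cos(α−β) + 2d(sin α + sin β) = 135.995469; p = √p² = 11.661710; φ = atan2(−cos α − cos β, d + sin α + sin β) − atan2(−2, p) = 0.045183 rad; t = (φ − α) mod 2π = 5.297640 rad, q = (φ − β) mod 2π = 6.034168 rad → L = 6.07·(5.297640 + 11.661710 + 6.034168) = 6.07·22.993518 = 139.570652 m
RSL: p² = d² − 2 + 2cos(α−β) − 2d(sin α + sin β) = 87.369650; p = √p² = 9.347173; φ = atan2(cos α + cos β, d − sin α − sin β) − atan2(2, p) = -0.056261 rad; t = (α − φ) mod 2π = 1.086990 rad, q = (β − φ) mod 2π = 0.350461 rad → L = 6.07·(1.086990 + 9.347173 + 0.350461) = 6.07·10.784624 = 65.462670 m
RLR: c = (6 − d² + 2cos(α−β) + 2d(sin α − sin β))/8 = -11.586578, |c| > 1 → infeasible
LRL: c = (6 − d² + 2cos(α−β) − 2d(sin α − sin β))/8 = -14.593257, |c| > 1 → infeasible
Shortest: RSL with L = 65.462670 m ≈ 65.4627 m
Convert RSL to answer units (arcs ×180/π): t = 1.086990·180/π = 62.2799°, p = ρ·p = 6.07·9.347173 = 56.7373 m, q = 0.350461·180/π = 20.0799°, L = 65.4627 m.

RSL: t = 62.2799°, p = 56.7373 m, q = 20.0799°, L = 65.4627 m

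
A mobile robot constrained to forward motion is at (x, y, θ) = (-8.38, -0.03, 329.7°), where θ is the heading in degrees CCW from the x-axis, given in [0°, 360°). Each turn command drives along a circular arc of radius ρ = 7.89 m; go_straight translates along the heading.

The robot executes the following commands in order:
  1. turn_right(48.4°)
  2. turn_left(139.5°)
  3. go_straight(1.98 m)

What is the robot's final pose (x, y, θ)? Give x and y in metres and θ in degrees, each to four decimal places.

set_pose: (x, y, θ) = (-8.3800, -0.0300, 329.7000°), ρ = 7.89
turn_right(48.4°): centre at ρ to the right, rotate −48.4° → (-4.6237, -5.2962, 281.3000°)
turn_left(139.5°): centre at ρ to the left, rotate +139.5° → (10.0007, -7.5994, 420.8000° ≡ 60.8000°)
go_straight(1.98): x += 1.98·cos θ, y += 1.98·sin θ → (10.9667, -5.8710, 60.8000°)

(10.9667, -5.8710, 60.8000°)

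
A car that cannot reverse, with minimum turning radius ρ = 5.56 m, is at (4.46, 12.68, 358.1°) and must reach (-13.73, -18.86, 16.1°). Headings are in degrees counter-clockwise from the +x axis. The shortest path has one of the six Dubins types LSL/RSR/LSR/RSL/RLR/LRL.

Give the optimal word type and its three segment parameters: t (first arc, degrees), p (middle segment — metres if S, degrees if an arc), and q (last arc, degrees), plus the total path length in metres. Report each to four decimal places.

Let ψ = atan2(Δy, Δx) = atan2(-31.54, -18.19) = -119.9733° be the start→goal bearing.
Normalize: d = |goal − start| / ρ = 36.409445/5.56 = 6.548461, α = (θ_start − ψ) mod 360° = 118.0733° = 2.060767 rad, β = (θ_goal − ψ) mod 360° = 136.0733° = 2.374926 rad.
Common terms: sin α = 0.882347, cos α = -0.470600, sin β = 0.693738, cos β = -0.720227, cos(α−β) = 0.951057, d² = 42.882346. Work in radians in the unit-radius frame; every candidate has L = ρ·(t + p + q).
LSL: p² = 2 + d² − 2cos(α−β) + 2d(sin α − sin β) = 45.450424; p = √p² = 6.741693; φ = atan2(cos β − cos α, d + sin α − sin β) = -0.037036 rad; t = (φ − α) mod 2π = 4.185382 rad, q = (β − φ) mod 2π = 2.411962 rad → L = 5.56·(4.185382 + 6.741693 + 2.411962) = 5.56·13.339038 = 74.165049 m
RSR: p² = 2 + d² − 2cos(α−β) + 2d(sin β − sin α) = 40.510042; p = √p² = 6.364750; φ = atan2(cos α − cos β, d − sin α + sin β) = 0.039230 rad; t = (α − φ) mod 2π = 2.021537 rad, q = (φ − β) mod 2π = 3.947489 rad → L = 5.56·(2.021537 + 6.364750 + 3.947489) = 5.56·12.333776 = 68.575795 m
LSR: p² = d² − 2 + 2cos(α−β) + 2d(sin α + sin β) = 63.426320; p = √p² = 7.964064; φ = atan2(−cos α − cos β, d + sin α + sin β) − atan2(−2, p) = 0.391575 rad; t = (φ − α) mod 2π = 4.613994 rad, q = (φ − β) mod 2π = 4.299834 rad → L = 5.56·(4.613994 + 7.964064 + 4.299834) = 5.56·16.877892 = 93.841082 m
RSL: p² = d² − 2 + 2cos(α−β) − 2d(sin α + sin β) = 22.142598; p = √p² = 4.705592; φ = atan2(cos α + cos β, d − sin α − sin β) − atan2(2, p) = -0.636954 rad; t = (α − φ) mod 2π = 2.697721 rad, q = (β − φ) mod 2π = 3.011880 rad → L = 5.56·(2.697721 + 4.705592 + 3.011880) = 5.56·10.415194 = 57.908478 m
RLR: c = (6 − d² + 2cos(α−β) + 2d(sin α − sin β))/8 = -4.063755, |c| > 1 → infeasible
LRL: c = (6 − d² + 2cos(α−β) − 2d(sin α − sin β))/8 = -4.681303, |c| > 1 → infeasible
Shortest: RSL with L = 57.908478 m ≈ 57.9085 m
Convert RSL to answer units (arcs ×180/π): t = 2.697721·180/π = 154.5680°, p = ρ·p = 5.56·4.705592 = 26.1631 m, q = 3.011880·180/π = 172.5680°, L = 57.9085 m.

RSL: t = 154.5680°, p = 26.1631 m, q = 172.5680°, L = 57.9085 m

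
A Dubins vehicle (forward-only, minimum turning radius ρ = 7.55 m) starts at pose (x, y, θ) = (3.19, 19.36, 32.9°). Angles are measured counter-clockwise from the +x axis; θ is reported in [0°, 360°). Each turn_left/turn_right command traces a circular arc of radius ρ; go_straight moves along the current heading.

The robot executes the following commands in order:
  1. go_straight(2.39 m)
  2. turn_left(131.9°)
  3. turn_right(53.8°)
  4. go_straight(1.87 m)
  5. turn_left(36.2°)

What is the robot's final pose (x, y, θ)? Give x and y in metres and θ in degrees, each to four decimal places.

set_pose: (x, y, θ) = (3.1900, 19.3600, 32.9000°), ρ = 7.55
go_straight(2.39): x += 2.39·cos θ, y += 2.39·sin θ → (5.1967, 20.6582, 32.9000°)
turn_left(131.9°): centre at ρ to the left, rotate +131.9° → (3.0753, 34.2832, 164.8000°)
turn_right(53.8°): centre at ρ to the right, rotate −53.8° → (-1.9938, 38.8634, 111.0000°)
go_straight(1.87): x += 1.87·cos θ, y += 1.87·sin θ → (-2.6639, 40.6092, 111.0000°)
turn_left(36.2°): centre at ρ to the left, rotate +36.2° → (-5.6225, 44.2498, 147.2000°)

(-5.6225, 44.2498, 147.2000°)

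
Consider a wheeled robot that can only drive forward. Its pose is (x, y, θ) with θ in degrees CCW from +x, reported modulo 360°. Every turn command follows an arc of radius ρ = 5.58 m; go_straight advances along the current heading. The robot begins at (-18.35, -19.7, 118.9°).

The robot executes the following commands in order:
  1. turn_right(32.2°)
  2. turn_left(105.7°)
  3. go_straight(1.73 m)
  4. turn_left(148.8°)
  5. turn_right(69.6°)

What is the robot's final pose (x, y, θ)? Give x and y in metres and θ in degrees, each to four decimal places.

set_pose: (x, y, θ) = (-18.3500, -19.7000, 118.9000°), ρ = 5.58
turn_right(32.2°): centre at ρ to the right, rotate −32.2° → (-19.0357, -16.6821, 86.7000°)
turn_left(105.7°): centre at ρ to the left, rotate +105.7° → (-25.8046, -10.9110, 192.4000°)
go_straight(1.73): x += 1.73·cos θ, y += 1.73·sin θ → (-27.4943, -11.2825, 192.4000°)
turn_left(148.8°): centre at ρ to the left, rotate +148.8° → (-28.0943, -22.0147, 341.2000°)
turn_right(69.6°): centre at ρ to the right, rotate −69.6° → (-24.3147, -27.1412, 271.6000°)

(-24.3147, -27.1412, 271.6000°)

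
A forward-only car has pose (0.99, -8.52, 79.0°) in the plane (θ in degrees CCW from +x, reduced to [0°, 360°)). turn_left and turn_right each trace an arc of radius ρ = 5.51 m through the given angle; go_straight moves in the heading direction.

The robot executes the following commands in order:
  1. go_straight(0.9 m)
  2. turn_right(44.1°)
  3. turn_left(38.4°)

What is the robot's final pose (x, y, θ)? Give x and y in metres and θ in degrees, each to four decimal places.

set_pose: (x, y, θ) = (0.9900, -8.5200, 79.0000°), ρ = 5.51
go_straight(0.9): x += 0.9·cos θ, y += 0.9·sin θ → (1.1617, -7.6365, 79.0000°)
turn_right(44.1°): centre at ρ to the right, rotate −44.1° → (3.4180, -4.1689, 34.9000°)
turn_left(38.4°): centre at ρ to the left, rotate +38.4° → (5.5430, -1.2332, 73.3000°)

(5.5430, -1.2332, 73.3000°)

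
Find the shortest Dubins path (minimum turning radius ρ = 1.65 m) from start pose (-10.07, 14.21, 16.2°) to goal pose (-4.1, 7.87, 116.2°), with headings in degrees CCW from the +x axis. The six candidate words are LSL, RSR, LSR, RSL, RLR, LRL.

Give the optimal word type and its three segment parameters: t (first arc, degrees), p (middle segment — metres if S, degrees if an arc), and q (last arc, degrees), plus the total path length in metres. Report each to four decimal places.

Let ψ = atan2(Δy, Δx) = atan2(-6.34, 5.97) = -46.7216° be the start→goal bearing.
Normalize: d = |goal − start| / ρ = 8.708415/1.65 = 5.277828, α = (θ_start − ψ) mod 360° = 62.9216° = 1.098189 rad, β = (θ_goal − ψ) mod 360° = 162.9216° = 2.843519 rad.
Common terms: sin α = 0.890385, cos α = 0.455209, sin β = 0.293680, cos β = -0.955904, cos(α−β) = -0.173648, d² = 27.855464. Work in radians in the unit-radius frame; every candidate has L = ρ·(t + p + q).
LSL: p² = 2 + d² − 2cos(α−β) + 2d(sin α − sin β) = 36.501370; p = √p² = 6.041636; φ = atan2(cos β − cos α, d + sin α − sin β) = -0.235742 rad; t = (φ − α) mod 2π = 4.949254 rad, q = (β − φ) mod 2π = 3.079261 rad → L = 1.65·(4.949254 + 6.041636 + 3.079261) = 1.65·14.070151 = 23.215749 m
RSR: p² = 2 + d² − 2cos(α−β) + 2d(sin β − sin α) = 23.904150; p = √p² = 4.889187; φ = atan2(cos α − cos β, d − sin α + sin β) = 0.292784 rad; t = (α − φ) mod 2π = 0.805405 rad, q = (φ − β) mod 2π = 3.732451 rad → L = 1.65·(0.805405 + 4.889187 + 3.732451) = 1.65·9.427043 = 15.554621 m
LSR: p² = d² − 2 + 2cos(α−β) + 2d(sin α + sin β) = 38.006742; p = √p² = 6.164961; φ = atan2(−cos α − cos β, d + sin α + sin β) − atan2(−2, p) = 0.391032 rad; t = (φ − α) mod 2π = 5.576028 rad, q = (φ − β) mod 2π = 3.830698 rad → L = 1.65·(5.576028 + 6.164961 + 3.830698) = 1.65·15.571687 = 25.693283 m
RSL: p² = d² − 2 + 2cos(α−β) − 2d(sin α + sin β) = 13.009593; p = √p² = 3.606881; φ = atan2(cos α + cos β, d − sin α − sin β) − atan2(2, p) = -0.627991 rad; t = (α − φ) mod 2π = 1.726180 rad, q = (β − φ) mod 2π = 3.471509 rad → L = 1.65·(1.726180 + 3.606881 + 3.471509) = 1.65·8.804570 = 14.527541 m
RLR: c = (6 − d² + 2cos(α−β) + 2d(sin α − sin β))/8 = -1.988019, |c| > 1 → infeasible
LRL: c = (6 − d² + 2cos(α−β) − 2d(sin α − sin β))/8 = -3.562671, |c| > 1 → infeasible
Shortest: RSL with L = 14.527541 m ≈ 14.5275 m
Convert RSL to answer units (arcs ×180/π): t = 1.726180·180/π = 98.9028°, p = ρ·p = 1.65·3.606881 = 5.9514 m, q = 3.471509·180/π = 198.9028°, L = 14.5275 m.

RSL: t = 98.9028°, p = 5.9514 m, q = 198.9028°, L = 14.5275 m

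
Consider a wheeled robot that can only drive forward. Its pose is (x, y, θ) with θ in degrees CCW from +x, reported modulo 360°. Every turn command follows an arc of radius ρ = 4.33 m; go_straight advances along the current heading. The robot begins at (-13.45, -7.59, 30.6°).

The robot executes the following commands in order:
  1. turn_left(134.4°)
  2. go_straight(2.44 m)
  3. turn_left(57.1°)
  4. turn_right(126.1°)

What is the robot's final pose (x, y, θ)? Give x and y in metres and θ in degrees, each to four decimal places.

(-28.1232, 2.7414, 96.0000°)

set_pose: (x, y, θ) = (-13.4500, -7.5900, 30.6000°), ρ = 4.33
turn_left(134.4°): centre at ρ to the left, rotate +134.4° → (-14.5335, 0.3195, 165.0000°)
go_straight(2.44): x += 2.44·cos θ, y += 2.44·sin θ → (-16.8903, 0.9510, 165.0000°)
turn_left(57.1°): centre at ρ to the left, rotate +57.1° → (-20.9140, -0.0187, 222.1000°)
turn_right(126.1°): centre at ρ to the right, rotate −126.1° → (-28.1232, 2.7414, 96.0000°)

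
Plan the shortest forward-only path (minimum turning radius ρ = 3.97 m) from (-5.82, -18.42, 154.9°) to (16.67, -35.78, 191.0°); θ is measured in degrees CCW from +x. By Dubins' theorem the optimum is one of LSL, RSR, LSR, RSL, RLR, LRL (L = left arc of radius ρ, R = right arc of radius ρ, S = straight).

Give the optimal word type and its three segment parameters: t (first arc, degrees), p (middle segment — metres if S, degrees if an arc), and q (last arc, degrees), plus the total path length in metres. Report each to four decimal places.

Let ψ = atan2(Δy, Δx) = atan2(-17.36, 22.49) = -37.6645° be the start→goal bearing.
Normalize: d = |goal − start| / ρ = 28.410732/3.97 = 7.156356, α = (θ_start − ψ) mod 360° = 192.5645° = 3.360885 rad, β = (θ_goal − ψ) mod 360° = 228.6645° = 3.990948 rad.
Common terms: sin α = -0.217539, cos α = -0.976052, sin β = -0.750855, cos β = -0.660467, cos(α−β) = 0.807990, d² = 51.213427. Work in radians in the unit-radius frame; every candidate has L = ρ·(t + p + q).
LSL: p² = 2 + d² − 2cos(α−β) + 2d(sin α − sin β) = 59.230653; p = √p² = 7.696145; φ = atan2(cos β − cos α, d + sin α − sin β) = 0.041017 rad; t = (φ − α) mod 2π = 2.963318 rad, q = (β − φ) mod 2π = 3.949931 rad → L = 3.97·(2.963318 + 7.696145 + 3.949931) = 3.97·14.609394 = 57.999296 m
RSR: p² = 2 + d² − 2cos(α−β) + 2d(sin β − sin α) = 43.964242; p = √p² = 6.630554; φ = atan2(cos α − cos β, d − sin α + sin β) = -0.047614 rad; t = (α − φ) mod 2π = 3.408498 rad, q = (φ − β) mod 2π = 2.244623 rad → L = 3.97·(3.408498 + 6.630554 + 2.244623) = 3.97·12.283675 = 48.766190 m
LSR: p² = d² − 2 + 2cos(α−β) + 2d(sin α + sin β) = 36.969068; p = √p² = 6.080219; φ = atan2(−cos α − cos β, d + sin α + sin β) − atan2(−2, p) = 0.576336 rad; t = (φ − α) mod 2π = 3.498637 rad, q = (φ − β) mod 2π = 2.868573 rad → L = 3.97·(3.498637 + 6.080219 + 2.868573) = 3.97·12.447429 = 49.416293 m
RSL: p² = d² − 2 + 2cos(α−β) − 2d(sin α + sin β) = 64.689745; p = √p² = 8.042994; φ = atan2(cos α + cos β, d − sin α − sin β) − atan2(2, p) = -0.442485 rad; t = (α − φ) mod 2π = 3.803369 rad, q = (β − φ) mod 2π = 4.433433 rad → L = 3.97·(3.803369 + 8.042994 + 4.433433) = 3.97·16.279796 = 64.630791 m
RLR: c = (6 − d² + 2cos(α−β) + 2d(sin α − sin β))/8 = -4.495530, |c| > 1 → infeasible
LRL: c = (6 − d² + 2cos(α−β) − 2d(sin α − sin β))/8 = -6.403832, |c| > 1 → infeasible
Shortest: RSR with L = 48.766190 m ≈ 48.7662 m
Convert RSR to answer units (arcs ×180/π): t = 3.408498·180/π = 195.2926°, p = ρ·p = 3.97·6.630554 = 26.3233 m, q = 2.244623·180/π = 128.6074°, L = 48.7662 m.

RSR: t = 195.2926°, p = 26.3233 m, q = 128.6074°, L = 48.7662 m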